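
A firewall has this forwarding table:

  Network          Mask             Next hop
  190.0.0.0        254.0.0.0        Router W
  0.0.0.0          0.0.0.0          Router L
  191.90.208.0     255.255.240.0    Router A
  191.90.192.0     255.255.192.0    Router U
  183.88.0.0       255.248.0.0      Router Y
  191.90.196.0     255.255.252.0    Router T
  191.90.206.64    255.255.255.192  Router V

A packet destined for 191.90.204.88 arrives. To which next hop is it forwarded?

Routes whose prefix contains 191.90.204.88:
  0.0.0.0/0 (default, matches everything) -> Router L
  190.0.0.0/7 (190.0.0.0 - 191.255.255.255) -> Router W
  191.90.192.0/18 (191.90.192.0 - 191.90.255.255) -> Router U
More-specific entries that do NOT match:
  191.90.206.64/26 (191.90.206.64 - 191.90.206.127) does not contain 191.90.204.88
  191.90.196.0/22 (191.90.196.0 - 191.90.199.255) does not contain 191.90.204.88
  191.90.208.0/20 (191.90.208.0 - 191.90.223.255) does not contain 191.90.204.88
Longest matching prefix is /18 -> next hop Router U.

Router U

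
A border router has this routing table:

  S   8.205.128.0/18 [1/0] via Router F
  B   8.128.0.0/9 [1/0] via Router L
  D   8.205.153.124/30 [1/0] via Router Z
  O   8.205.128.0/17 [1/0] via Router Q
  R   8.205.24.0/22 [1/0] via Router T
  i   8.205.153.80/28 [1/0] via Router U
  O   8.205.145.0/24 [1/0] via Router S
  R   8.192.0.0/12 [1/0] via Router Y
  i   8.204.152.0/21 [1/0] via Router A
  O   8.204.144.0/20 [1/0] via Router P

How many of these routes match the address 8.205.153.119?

4

Prefixes containing 8.205.153.119:
  8.128.0.0/9 (8.128.0.0 - 8.255.255.255)
  8.192.0.0/12 (8.192.0.0 - 8.207.255.255)
  8.205.128.0/17 (8.205.128.0 - 8.205.255.255)
  8.205.128.0/18 (8.205.128.0 - 8.205.191.255)
Total matching entries: 4.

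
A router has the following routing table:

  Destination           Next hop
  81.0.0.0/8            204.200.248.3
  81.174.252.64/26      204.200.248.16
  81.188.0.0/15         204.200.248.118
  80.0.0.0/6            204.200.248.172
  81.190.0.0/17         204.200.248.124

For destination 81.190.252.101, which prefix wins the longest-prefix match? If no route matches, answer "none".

81.0.0.0/8

Entries matching 81.190.252.101:
  80.0.0.0/6 (80.0.0.0 - 83.255.255.255)
  81.0.0.0/8 (81.0.0.0 - 81.255.255.255)
Most specific is 81.0.0.0/8.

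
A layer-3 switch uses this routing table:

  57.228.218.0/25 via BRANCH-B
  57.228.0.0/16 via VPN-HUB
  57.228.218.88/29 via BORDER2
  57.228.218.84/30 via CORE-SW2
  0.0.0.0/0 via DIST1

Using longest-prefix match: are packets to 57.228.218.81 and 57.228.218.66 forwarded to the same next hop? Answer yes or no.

yes

57.228.218.81: longest match 57.228.218.0/25 -> BRANCH-B
57.228.218.66: longest match 57.228.218.0/25 -> BRANCH-B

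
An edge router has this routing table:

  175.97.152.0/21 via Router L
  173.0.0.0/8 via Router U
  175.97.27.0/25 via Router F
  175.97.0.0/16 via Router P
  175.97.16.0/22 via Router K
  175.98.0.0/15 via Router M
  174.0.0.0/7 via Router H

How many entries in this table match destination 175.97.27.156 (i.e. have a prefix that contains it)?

Prefixes containing 175.97.27.156:
  174.0.0.0/7 (174.0.0.0 - 175.255.255.255)
  175.97.0.0/16 (175.97.0.0 - 175.97.255.255)
Total matching entries: 2.

2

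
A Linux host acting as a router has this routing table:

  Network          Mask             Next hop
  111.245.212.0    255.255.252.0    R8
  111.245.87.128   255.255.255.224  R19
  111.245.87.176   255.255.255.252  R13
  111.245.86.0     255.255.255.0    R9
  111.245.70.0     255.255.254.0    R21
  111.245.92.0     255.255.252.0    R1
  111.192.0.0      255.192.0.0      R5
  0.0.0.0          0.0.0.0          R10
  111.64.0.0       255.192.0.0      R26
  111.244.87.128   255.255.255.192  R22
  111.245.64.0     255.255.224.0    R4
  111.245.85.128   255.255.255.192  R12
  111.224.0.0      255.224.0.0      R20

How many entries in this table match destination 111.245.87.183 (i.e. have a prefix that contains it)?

4

Prefixes containing 111.245.87.183:
  0.0.0.0/0 (default, matches everything)
  111.192.0.0/10 (111.192.0.0 - 111.255.255.255)
  111.224.0.0/11 (111.224.0.0 - 111.255.255.255)
  111.245.64.0/19 (111.245.64.0 - 111.245.95.255)
Total matching entries: 4.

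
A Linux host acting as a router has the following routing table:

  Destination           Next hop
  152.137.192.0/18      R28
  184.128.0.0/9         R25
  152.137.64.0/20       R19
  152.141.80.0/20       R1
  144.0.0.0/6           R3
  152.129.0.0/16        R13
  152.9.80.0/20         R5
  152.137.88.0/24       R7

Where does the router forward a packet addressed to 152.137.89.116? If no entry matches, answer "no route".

no route

No entry's prefix contains 152.137.89.116; there is no default route.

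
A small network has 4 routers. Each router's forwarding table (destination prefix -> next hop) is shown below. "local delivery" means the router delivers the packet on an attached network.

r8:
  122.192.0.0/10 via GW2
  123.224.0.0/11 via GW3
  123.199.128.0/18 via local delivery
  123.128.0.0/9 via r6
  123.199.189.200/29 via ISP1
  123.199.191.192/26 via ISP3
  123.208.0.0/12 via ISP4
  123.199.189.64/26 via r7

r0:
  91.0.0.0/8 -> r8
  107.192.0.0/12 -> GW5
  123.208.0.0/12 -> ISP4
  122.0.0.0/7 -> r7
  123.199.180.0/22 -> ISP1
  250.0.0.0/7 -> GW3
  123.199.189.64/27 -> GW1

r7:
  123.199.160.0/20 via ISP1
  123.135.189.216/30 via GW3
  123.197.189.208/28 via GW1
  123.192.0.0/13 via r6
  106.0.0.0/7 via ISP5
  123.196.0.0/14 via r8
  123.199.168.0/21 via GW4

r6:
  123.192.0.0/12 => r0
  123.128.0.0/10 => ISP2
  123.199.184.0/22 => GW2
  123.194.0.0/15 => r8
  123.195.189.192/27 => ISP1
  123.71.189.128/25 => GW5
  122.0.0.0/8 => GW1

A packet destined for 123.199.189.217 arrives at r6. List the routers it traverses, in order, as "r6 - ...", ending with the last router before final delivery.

r6 - r0 - r7 - r8

At r6: longest match for 123.199.189.217 is 123.192.0.0/12 -> r0
At r0: longest match for 123.199.189.217 is 122.0.0.0/7 -> r7
At r7: longest match for 123.199.189.217 is 123.196.0.0/14 -> r8
At r8: longest match for 123.199.189.217 is 123.199.128.0/18 -> local delivery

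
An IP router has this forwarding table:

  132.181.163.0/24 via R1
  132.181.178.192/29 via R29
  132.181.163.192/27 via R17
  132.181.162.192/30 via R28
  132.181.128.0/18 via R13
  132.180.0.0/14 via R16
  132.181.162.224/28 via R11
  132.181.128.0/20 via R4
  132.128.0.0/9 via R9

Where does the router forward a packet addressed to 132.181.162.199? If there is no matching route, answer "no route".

Routes whose prefix contains 132.181.162.199:
  132.128.0.0/9 (132.128.0.0 - 132.255.255.255) -> R9
  132.180.0.0/14 (132.180.0.0 - 132.183.255.255) -> R16
  132.181.128.0/18 (132.181.128.0 - 132.181.191.255) -> R13
More-specific entries that do NOT match:
  132.181.162.192/30 (132.181.162.192 - 132.181.162.195) does not contain 132.181.162.199
  132.181.178.192/29 (132.181.178.192 - 132.181.178.199) does not contain 132.181.162.199
  132.181.162.224/28 (132.181.162.224 - 132.181.162.239) does not contain 132.181.162.199
  132.181.163.192/27 (132.181.163.192 - 132.181.163.223) does not contain 132.181.162.199
  132.181.163.0/24 (132.181.163.0 - 132.181.163.255) does not contain 132.181.162.199
  132.181.128.0/20 (132.181.128.0 - 132.181.143.255) does not contain 132.181.162.199
Longest matching prefix is /18 -> next hop R13.

R13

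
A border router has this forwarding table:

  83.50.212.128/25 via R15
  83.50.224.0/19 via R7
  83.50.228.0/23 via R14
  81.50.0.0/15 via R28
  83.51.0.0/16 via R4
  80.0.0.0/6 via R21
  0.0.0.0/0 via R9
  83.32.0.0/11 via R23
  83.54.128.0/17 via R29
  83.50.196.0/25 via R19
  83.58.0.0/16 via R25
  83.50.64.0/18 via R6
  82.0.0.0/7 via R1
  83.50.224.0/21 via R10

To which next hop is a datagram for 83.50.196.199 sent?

Routes whose prefix contains 83.50.196.199:
  0.0.0.0/0 (default, matches everything) -> R9
  80.0.0.0/6 (80.0.0.0 - 83.255.255.255) -> R21
  82.0.0.0/7 (82.0.0.0 - 83.255.255.255) -> R1
  83.32.0.0/11 (83.32.0.0 - 83.63.255.255) -> R23
More-specific entries that do NOT match:
  83.50.212.128/25 (83.50.212.128 - 83.50.212.255) does not contain 83.50.196.199
  83.50.196.0/25 (83.50.196.0 - 83.50.196.127) does not contain 83.50.196.199
  83.50.228.0/23 (83.50.228.0 - 83.50.229.255) does not contain 83.50.196.199
  83.50.224.0/21 (83.50.224.0 - 83.50.231.255) does not contain 83.50.196.199
  83.50.224.0/19 (83.50.224.0 - 83.50.255.255) does not contain 83.50.196.199
  83.50.64.0/18 (83.50.64.0 - 83.50.127.255) does not contain 83.50.196.199
  83.54.128.0/17 (83.54.128.0 - 83.54.255.255) does not contain 83.50.196.199
  83.51.0.0/16 (83.51.0.0 - 83.51.255.255) does not contain 83.50.196.199
  83.58.0.0/16 (83.58.0.0 - 83.58.255.255) does not contain 83.50.196.199
  81.50.0.0/15 (81.50.0.0 - 81.51.255.255) does not contain 83.50.196.199
Longest matching prefix is /11 -> next hop R23.

R23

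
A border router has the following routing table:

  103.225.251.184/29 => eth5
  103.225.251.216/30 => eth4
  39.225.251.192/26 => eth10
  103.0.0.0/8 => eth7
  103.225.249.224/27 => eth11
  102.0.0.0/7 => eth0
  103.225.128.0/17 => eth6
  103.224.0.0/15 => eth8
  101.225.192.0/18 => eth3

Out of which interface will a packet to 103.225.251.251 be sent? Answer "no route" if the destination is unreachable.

eth6

Routes whose prefix contains 103.225.251.251:
  102.0.0.0/7 (102.0.0.0 - 103.255.255.255) -> eth0
  103.0.0.0/8 (103.0.0.0 - 103.255.255.255) -> eth7
  103.224.0.0/15 (103.224.0.0 - 103.225.255.255) -> eth8
  103.225.128.0/17 (103.225.128.0 - 103.225.255.255) -> eth6
More-specific entries that do NOT match:
  103.225.251.216/30 (103.225.251.216 - 103.225.251.219) does not contain 103.225.251.251
  103.225.251.184/29 (103.225.251.184 - 103.225.251.191) does not contain 103.225.251.251
  103.225.249.224/27 (103.225.249.224 - 103.225.249.255) does not contain 103.225.251.251
  39.225.251.192/26 (39.225.251.192 - 39.225.251.255) does not contain 103.225.251.251
  101.225.192.0/18 (101.225.192.0 - 101.225.255.255) does not contain 103.225.251.251
Longest matching prefix is /17 -> interface eth6.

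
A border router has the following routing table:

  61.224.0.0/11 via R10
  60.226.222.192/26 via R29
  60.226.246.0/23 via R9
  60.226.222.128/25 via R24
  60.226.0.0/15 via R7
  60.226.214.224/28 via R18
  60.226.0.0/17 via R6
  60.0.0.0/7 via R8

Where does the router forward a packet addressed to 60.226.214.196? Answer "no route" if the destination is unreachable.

Routes whose prefix contains 60.226.214.196:
  60.0.0.0/7 (60.0.0.0 - 61.255.255.255) -> R8
  60.226.0.0/15 (60.226.0.0 - 60.227.255.255) -> R7
More-specific entries that do NOT match:
  60.226.214.224/28 (60.226.214.224 - 60.226.214.239) does not contain 60.226.214.196
  60.226.222.192/26 (60.226.222.192 - 60.226.222.255) does not contain 60.226.214.196
  60.226.222.128/25 (60.226.222.128 - 60.226.222.255) does not contain 60.226.214.196
  60.226.246.0/23 (60.226.246.0 - 60.226.247.255) does not contain 60.226.214.196
  60.226.0.0/17 (60.226.0.0 - 60.226.127.255) does not contain 60.226.214.196
Longest matching prefix is /15 -> next hop R7.

R7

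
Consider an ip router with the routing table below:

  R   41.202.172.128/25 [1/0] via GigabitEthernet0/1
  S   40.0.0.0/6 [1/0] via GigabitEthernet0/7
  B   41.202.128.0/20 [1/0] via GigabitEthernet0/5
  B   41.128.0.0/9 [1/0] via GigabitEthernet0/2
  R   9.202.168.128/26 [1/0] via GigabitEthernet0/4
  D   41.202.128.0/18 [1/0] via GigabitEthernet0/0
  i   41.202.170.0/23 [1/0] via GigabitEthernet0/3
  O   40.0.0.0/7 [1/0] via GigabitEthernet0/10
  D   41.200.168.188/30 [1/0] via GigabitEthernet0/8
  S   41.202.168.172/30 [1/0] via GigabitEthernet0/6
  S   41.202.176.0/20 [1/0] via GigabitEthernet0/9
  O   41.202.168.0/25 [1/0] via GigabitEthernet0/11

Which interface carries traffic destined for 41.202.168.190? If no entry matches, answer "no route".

GigabitEthernet0/0

Routes whose prefix contains 41.202.168.190:
  40.0.0.0/6 (40.0.0.0 - 43.255.255.255) -> GigabitEthernet0/7
  40.0.0.0/7 (40.0.0.0 - 41.255.255.255) -> GigabitEthernet0/10
  41.128.0.0/9 (41.128.0.0 - 41.255.255.255) -> GigabitEthernet0/2
  41.202.128.0/18 (41.202.128.0 - 41.202.191.255) -> GigabitEthernet0/0
More-specific entries that do NOT match:
  41.200.168.188/30 (41.200.168.188 - 41.200.168.191) does not contain 41.202.168.190
  41.202.168.172/30 (41.202.168.172 - 41.202.168.175) does not contain 41.202.168.190
  9.202.168.128/26 (9.202.168.128 - 9.202.168.191) does not contain 41.202.168.190
  41.202.172.128/25 (41.202.172.128 - 41.202.172.255) does not contain 41.202.168.190
  41.202.168.0/25 (41.202.168.0 - 41.202.168.127) does not contain 41.202.168.190
  41.202.170.0/23 (41.202.170.0 - 41.202.171.255) does not contain 41.202.168.190
  41.202.128.0/20 (41.202.128.0 - 41.202.143.255) does not contain 41.202.168.190
  41.202.176.0/20 (41.202.176.0 - 41.202.191.255) does not contain 41.202.168.190
Longest matching prefix is /18 -> interface GigabitEthernet0/0.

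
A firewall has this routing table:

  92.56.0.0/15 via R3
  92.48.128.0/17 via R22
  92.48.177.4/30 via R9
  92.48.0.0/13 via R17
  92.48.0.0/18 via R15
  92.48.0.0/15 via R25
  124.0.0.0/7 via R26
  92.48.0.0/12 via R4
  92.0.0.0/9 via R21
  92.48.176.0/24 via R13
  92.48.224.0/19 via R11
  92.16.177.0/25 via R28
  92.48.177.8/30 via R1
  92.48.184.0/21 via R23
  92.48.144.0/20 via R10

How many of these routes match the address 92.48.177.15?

Prefixes containing 92.48.177.15:
  92.0.0.0/9 (92.0.0.0 - 92.127.255.255)
  92.48.0.0/12 (92.48.0.0 - 92.63.255.255)
  92.48.0.0/13 (92.48.0.0 - 92.55.255.255)
  92.48.0.0/15 (92.48.0.0 - 92.49.255.255)
  92.48.128.0/17 (92.48.128.0 - 92.48.255.255)
Total matching entries: 5.

5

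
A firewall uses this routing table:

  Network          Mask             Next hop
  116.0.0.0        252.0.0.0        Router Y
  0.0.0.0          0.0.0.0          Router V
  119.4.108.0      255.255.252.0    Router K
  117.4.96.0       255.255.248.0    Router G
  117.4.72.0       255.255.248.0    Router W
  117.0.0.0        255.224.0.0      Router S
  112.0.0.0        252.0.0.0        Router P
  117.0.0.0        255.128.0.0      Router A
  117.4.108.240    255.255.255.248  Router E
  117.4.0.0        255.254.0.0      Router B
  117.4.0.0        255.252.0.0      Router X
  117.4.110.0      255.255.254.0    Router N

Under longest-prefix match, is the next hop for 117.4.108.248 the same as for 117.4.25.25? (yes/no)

117.4.108.248: longest match 117.4.0.0/15 -> Router B
117.4.25.25: longest match 117.4.0.0/15 -> Router B

yes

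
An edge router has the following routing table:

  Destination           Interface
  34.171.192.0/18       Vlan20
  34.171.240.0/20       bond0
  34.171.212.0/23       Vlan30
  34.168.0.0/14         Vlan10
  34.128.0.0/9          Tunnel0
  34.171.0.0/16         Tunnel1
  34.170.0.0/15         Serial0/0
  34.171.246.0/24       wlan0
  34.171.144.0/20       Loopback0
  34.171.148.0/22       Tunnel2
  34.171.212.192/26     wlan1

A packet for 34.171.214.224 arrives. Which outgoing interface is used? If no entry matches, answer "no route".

Routes whose prefix contains 34.171.214.224:
  34.128.0.0/9 (34.128.0.0 - 34.255.255.255) -> Tunnel0
  34.168.0.0/14 (34.168.0.0 - 34.171.255.255) -> Vlan10
  34.170.0.0/15 (34.170.0.0 - 34.171.255.255) -> Serial0/0
  34.171.0.0/16 (34.171.0.0 - 34.171.255.255) -> Tunnel1
  34.171.192.0/18 (34.171.192.0 - 34.171.255.255) -> Vlan20
More-specific entries that do NOT match:
  34.171.212.192/26 (34.171.212.192 - 34.171.212.255) does not contain 34.171.214.224
  34.171.246.0/24 (34.171.246.0 - 34.171.246.255) does not contain 34.171.214.224
  34.171.212.0/23 (34.171.212.0 - 34.171.213.255) does not contain 34.171.214.224
  34.171.148.0/22 (34.171.148.0 - 34.171.151.255) does not contain 34.171.214.224
  34.171.240.0/20 (34.171.240.0 - 34.171.255.255) does not contain 34.171.214.224
  34.171.144.0/20 (34.171.144.0 - 34.171.159.255) does not contain 34.171.214.224
Longest matching prefix is /18 -> interface Vlan20.

Vlan20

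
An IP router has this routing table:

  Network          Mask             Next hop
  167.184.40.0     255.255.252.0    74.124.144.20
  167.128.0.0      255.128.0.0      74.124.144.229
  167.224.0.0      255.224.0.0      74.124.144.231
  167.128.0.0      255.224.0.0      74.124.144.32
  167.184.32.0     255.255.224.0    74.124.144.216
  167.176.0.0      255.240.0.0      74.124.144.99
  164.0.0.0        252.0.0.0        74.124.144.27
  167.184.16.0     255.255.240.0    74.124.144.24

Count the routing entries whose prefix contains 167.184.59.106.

Prefixes containing 167.184.59.106:
  164.0.0.0/6 (164.0.0.0 - 167.255.255.255)
  167.128.0.0/9 (167.128.0.0 - 167.255.255.255)
  167.176.0.0/12 (167.176.0.0 - 167.191.255.255)
  167.184.32.0/19 (167.184.32.0 - 167.184.63.255)
Total matching entries: 4.

4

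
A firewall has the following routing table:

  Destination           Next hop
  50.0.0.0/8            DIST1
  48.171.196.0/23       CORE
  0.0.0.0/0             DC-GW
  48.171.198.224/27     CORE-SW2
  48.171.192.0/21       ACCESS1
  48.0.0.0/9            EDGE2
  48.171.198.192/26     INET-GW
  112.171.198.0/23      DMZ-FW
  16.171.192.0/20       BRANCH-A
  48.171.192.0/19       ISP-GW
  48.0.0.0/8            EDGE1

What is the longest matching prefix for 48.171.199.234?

48.171.192.0/21

Entries matching 48.171.199.234:
  0.0.0.0/0 (default, matches everything)
  48.0.0.0/8 (48.0.0.0 - 48.255.255.255)
  48.171.192.0/19 (48.171.192.0 - 48.171.223.255)
  48.171.192.0/21 (48.171.192.0 - 48.171.199.255)
Most specific is 48.171.192.0/21.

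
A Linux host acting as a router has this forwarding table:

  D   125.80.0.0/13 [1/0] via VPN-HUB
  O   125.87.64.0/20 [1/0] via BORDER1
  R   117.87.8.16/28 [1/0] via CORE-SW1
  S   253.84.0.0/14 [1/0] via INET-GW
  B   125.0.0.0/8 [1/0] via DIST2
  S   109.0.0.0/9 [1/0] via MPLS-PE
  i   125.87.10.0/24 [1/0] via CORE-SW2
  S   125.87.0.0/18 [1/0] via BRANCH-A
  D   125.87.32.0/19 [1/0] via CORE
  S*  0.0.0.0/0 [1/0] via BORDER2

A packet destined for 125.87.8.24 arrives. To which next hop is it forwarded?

Routes whose prefix contains 125.87.8.24:
  0.0.0.0/0 (default, matches everything) -> BORDER2
  125.0.0.0/8 (125.0.0.0 - 125.255.255.255) -> DIST2
  125.80.0.0/13 (125.80.0.0 - 125.87.255.255) -> VPN-HUB
  125.87.0.0/18 (125.87.0.0 - 125.87.63.255) -> BRANCH-A
More-specific entries that do NOT match:
  117.87.8.16/28 (117.87.8.16 - 117.87.8.31) does not contain 125.87.8.24
  125.87.10.0/24 (125.87.10.0 - 125.87.10.255) does not contain 125.87.8.24
  125.87.64.0/20 (125.87.64.0 - 125.87.79.255) does not contain 125.87.8.24
  125.87.32.0/19 (125.87.32.0 - 125.87.63.255) does not contain 125.87.8.24
Longest matching prefix is /18 -> next hop BRANCH-A.

BRANCH-A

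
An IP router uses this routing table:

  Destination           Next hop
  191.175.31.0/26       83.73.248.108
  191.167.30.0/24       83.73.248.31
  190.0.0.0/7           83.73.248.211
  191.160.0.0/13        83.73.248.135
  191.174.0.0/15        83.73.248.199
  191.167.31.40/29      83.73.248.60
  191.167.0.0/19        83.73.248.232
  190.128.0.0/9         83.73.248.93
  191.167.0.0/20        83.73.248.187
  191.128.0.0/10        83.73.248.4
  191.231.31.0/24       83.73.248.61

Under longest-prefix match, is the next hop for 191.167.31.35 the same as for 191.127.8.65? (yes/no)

191.167.31.35: longest match 191.167.0.0/19 -> 83.73.248.232
191.127.8.65: longest match 190.0.0.0/7 -> 83.73.248.211

no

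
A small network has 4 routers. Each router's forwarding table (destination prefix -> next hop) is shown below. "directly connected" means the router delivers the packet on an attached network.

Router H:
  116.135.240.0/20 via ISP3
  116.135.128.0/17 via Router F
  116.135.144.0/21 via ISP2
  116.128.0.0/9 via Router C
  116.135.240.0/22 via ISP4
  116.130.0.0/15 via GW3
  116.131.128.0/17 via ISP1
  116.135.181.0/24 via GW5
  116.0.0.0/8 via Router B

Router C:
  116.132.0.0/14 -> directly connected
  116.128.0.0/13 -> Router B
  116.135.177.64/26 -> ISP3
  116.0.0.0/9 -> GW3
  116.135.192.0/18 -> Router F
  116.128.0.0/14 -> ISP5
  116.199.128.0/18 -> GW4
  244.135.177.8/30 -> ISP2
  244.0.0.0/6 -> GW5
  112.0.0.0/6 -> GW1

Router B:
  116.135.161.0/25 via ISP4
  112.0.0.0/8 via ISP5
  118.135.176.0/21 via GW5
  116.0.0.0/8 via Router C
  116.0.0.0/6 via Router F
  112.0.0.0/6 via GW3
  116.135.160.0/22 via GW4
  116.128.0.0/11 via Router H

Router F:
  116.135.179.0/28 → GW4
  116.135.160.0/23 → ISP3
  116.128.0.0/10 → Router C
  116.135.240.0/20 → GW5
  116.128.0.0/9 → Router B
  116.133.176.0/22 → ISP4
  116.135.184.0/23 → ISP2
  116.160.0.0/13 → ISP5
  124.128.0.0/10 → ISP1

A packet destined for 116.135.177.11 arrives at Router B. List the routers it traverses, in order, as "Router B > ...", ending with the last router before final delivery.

Router B > Router H > Router F > Router C

At Router B: longest match for 116.135.177.11 is 116.128.0.0/11 -> Router H
At Router H: longest match for 116.135.177.11 is 116.135.128.0/17 -> Router F
At Router F: longest match for 116.135.177.11 is 116.128.0.0/10 -> Router C
At Router C: longest match for 116.135.177.11 is 116.132.0.0/14 -> directly connected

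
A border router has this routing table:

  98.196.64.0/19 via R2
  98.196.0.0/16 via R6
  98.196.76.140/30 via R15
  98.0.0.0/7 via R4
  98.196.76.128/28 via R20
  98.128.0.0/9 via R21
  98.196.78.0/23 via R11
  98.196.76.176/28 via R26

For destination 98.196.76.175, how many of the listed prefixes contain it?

Prefixes containing 98.196.76.175:
  98.0.0.0/7 (98.0.0.0 - 99.255.255.255)
  98.128.0.0/9 (98.128.0.0 - 98.255.255.255)
  98.196.0.0/16 (98.196.0.0 - 98.196.255.255)
  98.196.64.0/19 (98.196.64.0 - 98.196.95.255)
Total matching entries: 4.

4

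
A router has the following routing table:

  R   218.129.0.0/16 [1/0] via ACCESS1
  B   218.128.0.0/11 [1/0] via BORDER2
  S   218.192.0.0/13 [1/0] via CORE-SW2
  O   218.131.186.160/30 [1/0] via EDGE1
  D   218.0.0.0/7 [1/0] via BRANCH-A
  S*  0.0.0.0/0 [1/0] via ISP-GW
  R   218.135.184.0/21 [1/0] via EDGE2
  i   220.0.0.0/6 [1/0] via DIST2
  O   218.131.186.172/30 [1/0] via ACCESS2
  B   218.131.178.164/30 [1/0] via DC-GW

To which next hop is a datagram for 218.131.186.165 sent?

Routes whose prefix contains 218.131.186.165:
  0.0.0.0/0 (default, matches everything) -> ISP-GW
  218.0.0.0/7 (218.0.0.0 - 219.255.255.255) -> BRANCH-A
  218.128.0.0/11 (218.128.0.0 - 218.159.255.255) -> BORDER2
More-specific entries that do NOT match:
  218.131.186.160/30 (218.131.186.160 - 218.131.186.163) does not contain 218.131.186.165
  218.131.186.172/30 (218.131.186.172 - 218.131.186.175) does not contain 218.131.186.165
  218.131.178.164/30 (218.131.178.164 - 218.131.178.167) does not contain 218.131.186.165
  218.135.184.0/21 (218.135.184.0 - 218.135.191.255) does not contain 218.131.186.165
  218.129.0.0/16 (218.129.0.0 - 218.129.255.255) does not contain 218.131.186.165
  218.192.0.0/13 (218.192.0.0 - 218.199.255.255) does not contain 218.131.186.165
Longest matching prefix is /11 -> next hop BORDER2.

BORDER2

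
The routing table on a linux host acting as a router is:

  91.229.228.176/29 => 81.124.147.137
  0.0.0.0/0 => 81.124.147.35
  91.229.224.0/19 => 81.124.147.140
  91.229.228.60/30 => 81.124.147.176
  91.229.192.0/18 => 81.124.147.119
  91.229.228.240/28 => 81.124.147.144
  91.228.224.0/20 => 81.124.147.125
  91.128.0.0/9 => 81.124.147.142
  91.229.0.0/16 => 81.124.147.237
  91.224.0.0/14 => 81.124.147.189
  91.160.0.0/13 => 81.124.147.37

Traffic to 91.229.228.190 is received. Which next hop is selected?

Routes whose prefix contains 91.229.228.190:
  0.0.0.0/0 (default, matches everything) -> 81.124.147.35
  91.128.0.0/9 (91.128.0.0 - 91.255.255.255) -> 81.124.147.142
  91.229.0.0/16 (91.229.0.0 - 91.229.255.255) -> 81.124.147.237
  91.229.192.0/18 (91.229.192.0 - 91.229.255.255) -> 81.124.147.119
  91.229.224.0/19 (91.229.224.0 - 91.229.255.255) -> 81.124.147.140
More-specific entries that do NOT match:
  91.229.228.60/30 (91.229.228.60 - 91.229.228.63) does not contain 91.229.228.190
  91.229.228.176/29 (91.229.228.176 - 91.229.228.183) does not contain 91.229.228.190
  91.229.228.240/28 (91.229.228.240 - 91.229.228.255) does not contain 91.229.228.190
  91.228.224.0/20 (91.228.224.0 - 91.228.239.255) does not contain 91.229.228.190
Longest matching prefix is /19 -> next hop 81.124.147.140.

81.124.147.140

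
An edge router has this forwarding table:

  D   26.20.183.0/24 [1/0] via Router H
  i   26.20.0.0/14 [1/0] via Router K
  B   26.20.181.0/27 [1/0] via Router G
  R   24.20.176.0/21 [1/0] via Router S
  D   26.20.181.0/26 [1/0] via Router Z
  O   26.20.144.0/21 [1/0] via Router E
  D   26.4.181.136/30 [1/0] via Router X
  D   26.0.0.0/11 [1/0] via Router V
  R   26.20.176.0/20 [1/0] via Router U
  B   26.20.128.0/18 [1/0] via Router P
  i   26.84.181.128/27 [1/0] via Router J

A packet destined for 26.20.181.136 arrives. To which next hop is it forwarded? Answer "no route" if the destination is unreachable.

Router U

Routes whose prefix contains 26.20.181.136:
  26.0.0.0/11 (26.0.0.0 - 26.31.255.255) -> Router V
  26.20.0.0/14 (26.20.0.0 - 26.23.255.255) -> Router K
  26.20.128.0/18 (26.20.128.0 - 26.20.191.255) -> Router P
  26.20.176.0/20 (26.20.176.0 - 26.20.191.255) -> Router U
More-specific entries that do NOT match:
  26.4.181.136/30 (26.4.181.136 - 26.4.181.139) does not contain 26.20.181.136
  26.20.181.0/27 (26.20.181.0 - 26.20.181.31) does not contain 26.20.181.136
  26.84.181.128/27 (26.84.181.128 - 26.84.181.159) does not contain 26.20.181.136
  26.20.181.0/26 (26.20.181.0 - 26.20.181.63) does not contain 26.20.181.136
  26.20.183.0/24 (26.20.183.0 - 26.20.183.255) does not contain 26.20.181.136
  24.20.176.0/21 (24.20.176.0 - 24.20.183.255) does not contain 26.20.181.136
  26.20.144.0/21 (26.20.144.0 - 26.20.151.255) does not contain 26.20.181.136
Longest matching prefix is /20 -> next hop Router U.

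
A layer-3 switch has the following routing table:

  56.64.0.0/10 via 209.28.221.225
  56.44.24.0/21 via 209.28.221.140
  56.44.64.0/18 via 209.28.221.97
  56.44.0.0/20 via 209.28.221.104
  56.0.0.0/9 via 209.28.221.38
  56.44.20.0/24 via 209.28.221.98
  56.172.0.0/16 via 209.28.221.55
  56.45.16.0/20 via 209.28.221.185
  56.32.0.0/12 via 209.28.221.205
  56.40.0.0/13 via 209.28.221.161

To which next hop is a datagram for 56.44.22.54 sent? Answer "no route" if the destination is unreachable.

Routes whose prefix contains 56.44.22.54:
  56.0.0.0/9 (56.0.0.0 - 56.127.255.255) -> 209.28.221.38
  56.32.0.0/12 (56.32.0.0 - 56.47.255.255) -> 209.28.221.205
  56.40.0.0/13 (56.40.0.0 - 56.47.255.255) -> 209.28.221.161
More-specific entries that do NOT match:
  56.44.20.0/24 (56.44.20.0 - 56.44.20.255) does not contain 56.44.22.54
  56.44.24.0/21 (56.44.24.0 - 56.44.31.255) does not contain 56.44.22.54
  56.44.0.0/20 (56.44.0.0 - 56.44.15.255) does not contain 56.44.22.54
  56.45.16.0/20 (56.45.16.0 - 56.45.31.255) does not contain 56.44.22.54
  56.44.64.0/18 (56.44.64.0 - 56.44.127.255) does not contain 56.44.22.54
  56.172.0.0/16 (56.172.0.0 - 56.172.255.255) does not contain 56.44.22.54
Longest matching prefix is /13 -> next hop 209.28.221.161.

209.28.221.161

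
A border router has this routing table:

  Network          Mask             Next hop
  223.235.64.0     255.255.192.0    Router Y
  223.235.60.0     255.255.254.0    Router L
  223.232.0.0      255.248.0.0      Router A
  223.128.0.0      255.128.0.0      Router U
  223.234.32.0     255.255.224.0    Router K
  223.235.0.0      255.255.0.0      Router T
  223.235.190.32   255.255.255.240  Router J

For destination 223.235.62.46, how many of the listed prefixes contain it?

3

Prefixes containing 223.235.62.46:
  223.128.0.0/9 (223.128.0.0 - 223.255.255.255)
  223.232.0.0/13 (223.232.0.0 - 223.239.255.255)
  223.235.0.0/16 (223.235.0.0 - 223.235.255.255)
Total matching entries: 3.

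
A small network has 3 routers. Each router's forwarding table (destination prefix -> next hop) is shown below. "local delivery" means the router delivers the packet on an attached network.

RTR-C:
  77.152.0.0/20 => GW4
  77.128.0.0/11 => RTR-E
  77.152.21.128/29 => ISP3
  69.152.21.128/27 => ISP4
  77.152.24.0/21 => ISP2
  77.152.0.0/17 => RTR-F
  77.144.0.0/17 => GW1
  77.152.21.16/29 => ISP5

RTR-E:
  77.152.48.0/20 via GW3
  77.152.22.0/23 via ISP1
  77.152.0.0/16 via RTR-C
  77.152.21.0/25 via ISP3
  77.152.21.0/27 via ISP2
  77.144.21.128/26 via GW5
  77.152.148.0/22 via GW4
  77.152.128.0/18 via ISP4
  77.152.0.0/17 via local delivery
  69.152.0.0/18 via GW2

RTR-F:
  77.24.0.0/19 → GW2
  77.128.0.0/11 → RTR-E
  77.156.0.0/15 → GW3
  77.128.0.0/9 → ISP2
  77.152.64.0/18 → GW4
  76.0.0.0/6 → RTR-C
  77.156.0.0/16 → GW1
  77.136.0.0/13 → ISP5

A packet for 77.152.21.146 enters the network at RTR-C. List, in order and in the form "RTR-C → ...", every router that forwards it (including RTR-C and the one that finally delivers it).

RTR-C → RTR-F → RTR-E

At RTR-C: longest match for 77.152.21.146 is 77.152.0.0/17 -> RTR-F
At RTR-F: longest match for 77.152.21.146 is 77.128.0.0/11 -> RTR-E
At RTR-E: longest match for 77.152.21.146 is 77.152.0.0/17 -> local delivery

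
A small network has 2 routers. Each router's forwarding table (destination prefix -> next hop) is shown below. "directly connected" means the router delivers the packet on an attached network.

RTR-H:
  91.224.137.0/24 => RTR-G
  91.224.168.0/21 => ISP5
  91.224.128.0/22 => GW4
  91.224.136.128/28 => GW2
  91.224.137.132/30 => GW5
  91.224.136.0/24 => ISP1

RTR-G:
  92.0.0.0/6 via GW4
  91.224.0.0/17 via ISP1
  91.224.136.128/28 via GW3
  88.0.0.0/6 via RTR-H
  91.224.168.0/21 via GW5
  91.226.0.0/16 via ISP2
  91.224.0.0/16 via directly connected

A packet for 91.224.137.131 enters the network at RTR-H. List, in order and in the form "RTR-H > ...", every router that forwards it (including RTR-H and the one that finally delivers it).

RTR-H > RTR-G

At RTR-H: longest match for 91.224.137.131 is 91.224.137.0/24 -> RTR-G
At RTR-G: longest match for 91.224.137.131 is 91.224.0.0/16 -> directly connected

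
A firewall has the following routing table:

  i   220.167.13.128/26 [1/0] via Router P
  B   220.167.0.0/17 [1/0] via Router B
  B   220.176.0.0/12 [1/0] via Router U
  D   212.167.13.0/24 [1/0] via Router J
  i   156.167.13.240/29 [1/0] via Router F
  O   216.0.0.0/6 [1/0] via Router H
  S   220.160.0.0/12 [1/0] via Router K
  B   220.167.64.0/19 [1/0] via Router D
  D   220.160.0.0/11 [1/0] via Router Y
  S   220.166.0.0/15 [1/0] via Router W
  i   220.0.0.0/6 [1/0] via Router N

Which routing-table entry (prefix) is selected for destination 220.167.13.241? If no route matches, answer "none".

Entries matching 220.167.13.241:
  220.0.0.0/6 (220.0.0.0 - 223.255.255.255)
  220.160.0.0/11 (220.160.0.0 - 220.191.255.255)
  220.160.0.0/12 (220.160.0.0 - 220.175.255.255)
  220.166.0.0/15 (220.166.0.0 - 220.167.255.255)
  220.167.0.0/17 (220.167.0.0 - 220.167.127.255)
Most specific is 220.167.0.0/17.

220.167.0.0/17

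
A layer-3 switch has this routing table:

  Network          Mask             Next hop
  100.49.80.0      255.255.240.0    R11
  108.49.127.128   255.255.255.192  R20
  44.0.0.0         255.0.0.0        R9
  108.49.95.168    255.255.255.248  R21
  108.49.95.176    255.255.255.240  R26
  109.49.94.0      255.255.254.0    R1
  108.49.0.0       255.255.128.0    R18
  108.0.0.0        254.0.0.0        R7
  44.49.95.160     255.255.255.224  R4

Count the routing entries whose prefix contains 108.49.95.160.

Prefixes containing 108.49.95.160:
  108.0.0.0/7 (108.0.0.0 - 109.255.255.255)
  108.49.0.0/17 (108.49.0.0 - 108.49.127.255)
Total matching entries: 2.

2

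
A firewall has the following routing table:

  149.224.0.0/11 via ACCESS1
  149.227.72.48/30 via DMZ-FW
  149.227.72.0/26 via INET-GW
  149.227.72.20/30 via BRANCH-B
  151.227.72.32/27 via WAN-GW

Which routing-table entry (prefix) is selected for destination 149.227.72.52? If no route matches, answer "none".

149.227.72.0/26

Entries matching 149.227.72.52:
  149.224.0.0/11 (149.224.0.0 - 149.255.255.255)
  149.227.72.0/26 (149.227.72.0 - 149.227.72.63)
Most specific is 149.227.72.0/26.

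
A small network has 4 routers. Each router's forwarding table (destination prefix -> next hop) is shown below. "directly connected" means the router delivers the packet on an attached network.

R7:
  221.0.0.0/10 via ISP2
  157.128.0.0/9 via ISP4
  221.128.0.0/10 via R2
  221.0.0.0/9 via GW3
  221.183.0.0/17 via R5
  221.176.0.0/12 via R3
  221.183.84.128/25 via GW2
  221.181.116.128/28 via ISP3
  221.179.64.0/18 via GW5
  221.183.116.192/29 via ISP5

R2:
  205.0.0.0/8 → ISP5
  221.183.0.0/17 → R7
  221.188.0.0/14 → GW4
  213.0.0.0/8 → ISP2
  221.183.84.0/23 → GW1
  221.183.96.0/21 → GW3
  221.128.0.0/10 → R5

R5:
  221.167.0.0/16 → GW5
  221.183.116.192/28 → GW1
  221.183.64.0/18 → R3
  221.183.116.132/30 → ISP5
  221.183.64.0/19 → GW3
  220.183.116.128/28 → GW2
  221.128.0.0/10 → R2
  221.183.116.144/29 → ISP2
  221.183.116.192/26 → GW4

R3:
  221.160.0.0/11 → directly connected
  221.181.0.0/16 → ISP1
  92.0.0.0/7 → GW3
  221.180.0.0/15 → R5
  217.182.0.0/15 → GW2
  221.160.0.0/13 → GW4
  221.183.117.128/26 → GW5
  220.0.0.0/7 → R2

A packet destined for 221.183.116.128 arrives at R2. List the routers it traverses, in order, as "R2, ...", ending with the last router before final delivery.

At R2: longest match for 221.183.116.128 is 221.183.0.0/17 -> R7
At R7: longest match for 221.183.116.128 is 221.183.0.0/17 -> R5
At R5: longest match for 221.183.116.128 is 221.183.64.0/18 -> R3
At R3: longest match for 221.183.116.128 is 221.160.0.0/11 -> directly connected

R2, R7, R5, R3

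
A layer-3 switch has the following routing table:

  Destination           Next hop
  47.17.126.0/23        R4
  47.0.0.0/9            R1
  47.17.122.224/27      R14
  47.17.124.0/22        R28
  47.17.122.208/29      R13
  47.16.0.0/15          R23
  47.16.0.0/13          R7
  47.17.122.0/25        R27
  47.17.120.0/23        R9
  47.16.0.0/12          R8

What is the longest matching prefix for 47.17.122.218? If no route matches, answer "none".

Entries matching 47.17.122.218:
  47.0.0.0/9 (47.0.0.0 - 47.127.255.255)
  47.16.0.0/12 (47.16.0.0 - 47.31.255.255)
  47.16.0.0/13 (47.16.0.0 - 47.23.255.255)
  47.16.0.0/15 (47.16.0.0 - 47.17.255.255)
Most specific is 47.16.0.0/15.

47.16.0.0/15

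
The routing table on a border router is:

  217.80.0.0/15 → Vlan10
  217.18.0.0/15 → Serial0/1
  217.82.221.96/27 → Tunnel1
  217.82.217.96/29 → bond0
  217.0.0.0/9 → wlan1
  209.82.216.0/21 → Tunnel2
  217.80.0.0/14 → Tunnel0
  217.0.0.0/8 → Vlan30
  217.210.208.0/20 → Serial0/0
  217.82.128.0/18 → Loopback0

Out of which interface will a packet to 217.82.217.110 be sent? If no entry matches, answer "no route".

Routes whose prefix contains 217.82.217.110:
  217.0.0.0/8 (217.0.0.0 - 217.255.255.255) -> Vlan30
  217.0.0.0/9 (217.0.0.0 - 217.127.255.255) -> wlan1
  217.80.0.0/14 (217.80.0.0 - 217.83.255.255) -> Tunnel0
More-specific entries that do NOT match:
  217.82.217.96/29 (217.82.217.96 - 217.82.217.103) does not contain 217.82.217.110
  217.82.221.96/27 (217.82.221.96 - 217.82.221.127) does not contain 217.82.217.110
  209.82.216.0/21 (209.82.216.0 - 209.82.223.255) does not contain 217.82.217.110
  217.210.208.0/20 (217.210.208.0 - 217.210.223.255) does not contain 217.82.217.110
  217.82.128.0/18 (217.82.128.0 - 217.82.191.255) does not contain 217.82.217.110
  217.80.0.0/15 (217.80.0.0 - 217.81.255.255) does not contain 217.82.217.110
  217.18.0.0/15 (217.18.0.0 - 217.19.255.255) does not contain 217.82.217.110
Longest matching prefix is /14 -> interface Tunnel0.

Tunnel0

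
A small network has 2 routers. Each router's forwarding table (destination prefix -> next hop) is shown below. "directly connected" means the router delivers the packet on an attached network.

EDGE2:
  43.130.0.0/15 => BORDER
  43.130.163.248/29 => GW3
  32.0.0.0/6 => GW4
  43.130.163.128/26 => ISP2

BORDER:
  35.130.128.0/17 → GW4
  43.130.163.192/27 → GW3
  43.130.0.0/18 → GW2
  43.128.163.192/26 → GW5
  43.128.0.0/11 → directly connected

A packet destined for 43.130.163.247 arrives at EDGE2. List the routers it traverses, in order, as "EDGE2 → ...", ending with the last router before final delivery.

At EDGE2: longest match for 43.130.163.247 is 43.130.0.0/15 -> BORDER
At BORDER: longest match for 43.130.163.247 is 43.128.0.0/11 -> directly connected

EDGE2 → BORDER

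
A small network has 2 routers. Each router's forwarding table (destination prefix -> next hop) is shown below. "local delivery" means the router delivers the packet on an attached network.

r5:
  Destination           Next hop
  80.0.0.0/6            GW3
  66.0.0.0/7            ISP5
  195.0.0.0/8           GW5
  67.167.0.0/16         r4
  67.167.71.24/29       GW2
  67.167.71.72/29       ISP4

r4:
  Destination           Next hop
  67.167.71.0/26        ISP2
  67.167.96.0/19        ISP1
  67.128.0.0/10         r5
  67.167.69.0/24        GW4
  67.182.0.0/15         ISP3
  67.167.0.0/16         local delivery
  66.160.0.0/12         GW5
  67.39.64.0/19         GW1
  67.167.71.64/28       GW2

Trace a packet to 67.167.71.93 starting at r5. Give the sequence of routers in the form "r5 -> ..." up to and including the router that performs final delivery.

r5 -> r4

At r5: longest match for 67.167.71.93 is 67.167.0.0/16 -> r4
At r4: longest match for 67.167.71.93 is 67.167.0.0/16 -> local delivery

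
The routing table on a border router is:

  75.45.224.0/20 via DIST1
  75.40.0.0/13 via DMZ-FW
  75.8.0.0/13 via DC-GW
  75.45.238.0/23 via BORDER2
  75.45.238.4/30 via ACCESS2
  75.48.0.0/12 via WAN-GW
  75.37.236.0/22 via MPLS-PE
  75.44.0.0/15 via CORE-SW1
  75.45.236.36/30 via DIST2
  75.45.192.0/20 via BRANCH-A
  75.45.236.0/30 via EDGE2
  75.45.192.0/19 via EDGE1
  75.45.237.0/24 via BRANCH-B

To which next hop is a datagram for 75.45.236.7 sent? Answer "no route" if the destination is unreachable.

Routes whose prefix contains 75.45.236.7:
  75.40.0.0/13 (75.40.0.0 - 75.47.255.255) -> DMZ-FW
  75.44.0.0/15 (75.44.0.0 - 75.45.255.255) -> CORE-SW1
  75.45.224.0/20 (75.45.224.0 - 75.45.239.255) -> DIST1
More-specific entries that do NOT match:
  75.45.238.4/30 (75.45.238.4 - 75.45.238.7) does not contain 75.45.236.7
  75.45.236.36/30 (75.45.236.36 - 75.45.236.39) does not contain 75.45.236.7
  75.45.236.0/30 (75.45.236.0 - 75.45.236.3) does not contain 75.45.236.7
  75.45.237.0/24 (75.45.237.0 - 75.45.237.255) does not contain 75.45.236.7
  75.45.238.0/23 (75.45.238.0 - 75.45.239.255) does not contain 75.45.236.7
  75.37.236.0/22 (75.37.236.0 - 75.37.239.255) does not contain 75.45.236.7
Longest matching prefix is /20 -> next hop DIST1.

DIST1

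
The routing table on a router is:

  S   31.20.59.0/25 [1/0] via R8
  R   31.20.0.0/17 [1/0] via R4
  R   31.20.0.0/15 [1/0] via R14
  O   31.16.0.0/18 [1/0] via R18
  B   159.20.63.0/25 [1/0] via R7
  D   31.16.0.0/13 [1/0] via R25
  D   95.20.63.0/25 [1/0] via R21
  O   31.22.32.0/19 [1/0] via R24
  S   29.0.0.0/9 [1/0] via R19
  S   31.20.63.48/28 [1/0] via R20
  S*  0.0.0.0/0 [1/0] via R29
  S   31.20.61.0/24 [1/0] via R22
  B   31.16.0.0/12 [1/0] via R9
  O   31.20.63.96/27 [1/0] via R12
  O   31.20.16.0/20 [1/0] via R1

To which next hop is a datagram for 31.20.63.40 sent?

Routes whose prefix contains 31.20.63.40:
  0.0.0.0/0 (default, matches everything) -> R29
  31.16.0.0/12 (31.16.0.0 - 31.31.255.255) -> R9
  31.16.0.0/13 (31.16.0.0 - 31.23.255.255) -> R25
  31.20.0.0/15 (31.20.0.0 - 31.21.255.255) -> R14
  31.20.0.0/17 (31.20.0.0 - 31.20.127.255) -> R4
More-specific entries that do NOT match:
  31.20.63.48/28 (31.20.63.48 - 31.20.63.63) does not contain 31.20.63.40
  31.20.63.96/27 (31.20.63.96 - 31.20.63.127) does not contain 31.20.63.40
  31.20.59.0/25 (31.20.59.0 - 31.20.59.127) does not contain 31.20.63.40
  159.20.63.0/25 (159.20.63.0 - 159.20.63.127) does not contain 31.20.63.40
  95.20.63.0/25 (95.20.63.0 - 95.20.63.127) does not contain 31.20.63.40
  31.20.61.0/24 (31.20.61.0 - 31.20.61.255) does not contain 31.20.63.40
  31.20.16.0/20 (31.20.16.0 - 31.20.31.255) does not contain 31.20.63.40
  31.22.32.0/19 (31.22.32.0 - 31.22.63.255) does not contain 31.20.63.40
  31.16.0.0/18 (31.16.0.0 - 31.16.63.255) does not contain 31.20.63.40
Longest matching prefix is /17 -> next hop R4.

R4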